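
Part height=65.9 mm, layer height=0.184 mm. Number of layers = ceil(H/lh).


Layers = ceil(65.9/0.184) = 359


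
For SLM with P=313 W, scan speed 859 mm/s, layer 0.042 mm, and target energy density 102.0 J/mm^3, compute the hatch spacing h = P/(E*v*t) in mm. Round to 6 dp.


h = 313 / (102.0*859*0.042) = 0.085055 mm


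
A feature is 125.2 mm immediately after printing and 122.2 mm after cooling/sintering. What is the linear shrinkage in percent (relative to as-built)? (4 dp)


Shrinkage = ((125.2-122.2)/125.2)*100 = 2.3962 %


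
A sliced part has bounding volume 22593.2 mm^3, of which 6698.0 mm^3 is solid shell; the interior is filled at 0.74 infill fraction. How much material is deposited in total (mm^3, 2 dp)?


V_infill = (22593.2 - 6698.0) * 0.74 = 11762.45
V_total = 6698.0 + 11762.45 = 18460.45 mm^3


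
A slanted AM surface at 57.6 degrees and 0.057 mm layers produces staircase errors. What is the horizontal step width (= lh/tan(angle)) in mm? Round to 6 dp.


step = 0.057 / tan(57.6) = 0.036173 mm


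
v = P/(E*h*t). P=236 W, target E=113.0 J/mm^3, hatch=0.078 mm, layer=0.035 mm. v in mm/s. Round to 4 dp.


v = 236 / (113.0*0.078*0.035) = 765.0167 mm/s


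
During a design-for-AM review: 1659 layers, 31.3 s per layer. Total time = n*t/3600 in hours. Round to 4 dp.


t = 1659 * 31.3 / 3600 = 14.4241 hrs


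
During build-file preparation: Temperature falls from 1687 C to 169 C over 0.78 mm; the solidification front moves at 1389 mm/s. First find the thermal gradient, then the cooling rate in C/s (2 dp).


G = (1687-169)/0.78 = 1946.15384615 C/mm
CR = 1946.15384615 * 1389 = 2703207.69 C/s


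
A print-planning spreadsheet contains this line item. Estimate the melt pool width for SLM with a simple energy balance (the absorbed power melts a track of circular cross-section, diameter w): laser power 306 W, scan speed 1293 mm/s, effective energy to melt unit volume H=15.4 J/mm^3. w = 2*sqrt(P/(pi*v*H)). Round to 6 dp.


w = 2*sqrt(306/(pi*1293*15.4)) = 0.13988 mm


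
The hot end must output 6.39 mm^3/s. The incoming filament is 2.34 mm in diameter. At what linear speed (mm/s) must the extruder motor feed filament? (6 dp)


A = pi*(2.34/2)^2 = 4.300526
v = 6.39 / 4.300526 = 1.485865 mm/s


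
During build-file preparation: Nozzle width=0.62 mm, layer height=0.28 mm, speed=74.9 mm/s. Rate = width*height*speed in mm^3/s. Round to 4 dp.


Rate = 0.62 * 0.28 * 74.9 = 13.0026 mm^3/s


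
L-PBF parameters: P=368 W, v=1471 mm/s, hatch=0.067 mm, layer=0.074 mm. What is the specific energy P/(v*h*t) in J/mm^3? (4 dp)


Build rate = 1471 * 0.067 * 0.074 = 7.293218 mm^3/s
SE = 368 / 7.293218 = 50.4578 J/mm^3


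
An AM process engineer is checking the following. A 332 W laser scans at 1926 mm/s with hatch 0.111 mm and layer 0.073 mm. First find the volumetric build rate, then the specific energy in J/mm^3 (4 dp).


Build rate = 1926 * 0.111 * 0.073 = 15.606378 mm^3/s
SE = 332 / 15.606378 = 21.2734 J/mm^3


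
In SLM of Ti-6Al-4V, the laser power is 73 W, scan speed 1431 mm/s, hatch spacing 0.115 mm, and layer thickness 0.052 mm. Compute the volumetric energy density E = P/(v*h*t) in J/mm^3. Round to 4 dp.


E = 73 / (1431*0.115*0.052) = 8.5306 J/mm^3


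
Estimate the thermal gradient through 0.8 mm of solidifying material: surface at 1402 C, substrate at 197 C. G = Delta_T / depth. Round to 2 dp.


G = (1402-197)/0.8 = 1506.25 C/mm


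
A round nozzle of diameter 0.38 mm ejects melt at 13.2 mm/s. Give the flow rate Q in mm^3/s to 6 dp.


A = pi*(0.38/2)^2 = 0.11341149 mm^2
Q = 0.11341149 * 13.2 = 1.497032 mm^3/s


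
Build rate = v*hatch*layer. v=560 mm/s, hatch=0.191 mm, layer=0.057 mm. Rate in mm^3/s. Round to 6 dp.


Rate = 560 * 0.191 * 0.057 = 6.09672 mm^3/s


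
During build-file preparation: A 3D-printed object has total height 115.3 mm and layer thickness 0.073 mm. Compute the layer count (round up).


Layers = ceil(115.3/0.073) = 1580


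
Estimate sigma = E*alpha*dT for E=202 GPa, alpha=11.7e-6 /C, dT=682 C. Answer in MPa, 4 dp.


sigma = 202*1000 * 11.7e-6 * 682 = 1611.8388 MPa


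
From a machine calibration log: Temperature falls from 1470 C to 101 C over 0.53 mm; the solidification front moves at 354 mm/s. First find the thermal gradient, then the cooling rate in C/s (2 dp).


G = (1470-101)/0.53 = 2583.01886792 C/mm
CR = 2583.01886792 * 354 = 914388.68 C/s


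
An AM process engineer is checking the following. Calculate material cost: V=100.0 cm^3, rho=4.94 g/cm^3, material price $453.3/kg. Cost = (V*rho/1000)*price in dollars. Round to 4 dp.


Mass = 100.0*4.94/1000 = 0.494 kg
Cost = 0.494 * 453.3 = 223.9302 $


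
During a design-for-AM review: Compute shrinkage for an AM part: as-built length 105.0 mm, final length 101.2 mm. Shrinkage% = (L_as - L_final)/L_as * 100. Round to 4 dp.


Shrinkage = ((105.0-101.2)/105.0)*100 = 3.619 %


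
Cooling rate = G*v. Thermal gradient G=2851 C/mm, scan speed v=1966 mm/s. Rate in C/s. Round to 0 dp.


CR = 2851 * 1966 = 5605066 C/s


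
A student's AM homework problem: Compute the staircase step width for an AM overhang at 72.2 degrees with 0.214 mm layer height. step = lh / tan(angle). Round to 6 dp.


step = 0.214 / tan(72.2) = 0.068708 mm


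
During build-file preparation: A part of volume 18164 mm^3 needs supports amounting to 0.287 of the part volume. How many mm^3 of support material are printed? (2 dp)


V_support = 18164 * 0.287 = 5213.07 mm^3


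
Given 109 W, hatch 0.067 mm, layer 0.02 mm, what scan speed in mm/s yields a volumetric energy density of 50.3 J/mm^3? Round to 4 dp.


v = 109 / (50.3*0.067*0.02) = 1617.1627 mm/s


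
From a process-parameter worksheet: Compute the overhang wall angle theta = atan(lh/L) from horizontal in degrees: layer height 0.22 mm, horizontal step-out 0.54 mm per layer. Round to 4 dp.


angle = atan(0.22/0.54) = 22.1663 degrees


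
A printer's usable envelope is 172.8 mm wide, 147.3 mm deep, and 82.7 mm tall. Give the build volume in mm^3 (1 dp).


V = 172.8 * 147.3 * 82.7 = 2104999.5 mm^3


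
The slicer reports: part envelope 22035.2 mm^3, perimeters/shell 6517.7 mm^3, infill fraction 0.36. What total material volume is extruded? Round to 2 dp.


V_infill = (22035.2 - 6517.7) * 0.36 = 5586.3
V_total = 6517.7 + 5586.3 = 12104.0 mm^3


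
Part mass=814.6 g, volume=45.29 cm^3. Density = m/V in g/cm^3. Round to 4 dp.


rho = 814.6 / 45.29 = 17.9863 g/cm^3


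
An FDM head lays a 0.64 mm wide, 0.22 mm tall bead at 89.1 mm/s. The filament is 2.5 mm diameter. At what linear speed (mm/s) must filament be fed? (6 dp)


Q = 0.64 * 0.22 * 89.1 = 12.54528 mm^3/s
A_fil = pi*(2.5/2)^2 = 4.90873852 mm^2
v_feed = 12.54528 / 4.90873852 = 2.555703 mm/s


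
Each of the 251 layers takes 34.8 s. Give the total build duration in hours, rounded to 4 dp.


t = 251 * 34.8 / 3600 = 2.4263 hrs


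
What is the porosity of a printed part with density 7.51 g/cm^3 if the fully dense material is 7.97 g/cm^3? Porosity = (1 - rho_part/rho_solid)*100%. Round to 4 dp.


Porosity = (1-7.51/7.97)*100 = 5.7716 %


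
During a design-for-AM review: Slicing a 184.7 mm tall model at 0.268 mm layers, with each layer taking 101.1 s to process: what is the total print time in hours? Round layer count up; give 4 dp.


Layers = ceil(184.7/0.268) = 690
t = 690 * 101.1 / 3600 = 19.3775 hrs


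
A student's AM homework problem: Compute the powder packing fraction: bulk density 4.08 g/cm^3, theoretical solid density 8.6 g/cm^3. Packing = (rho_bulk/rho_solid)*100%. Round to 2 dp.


Packing = (4.08/8.6)*100 = 47.44 %


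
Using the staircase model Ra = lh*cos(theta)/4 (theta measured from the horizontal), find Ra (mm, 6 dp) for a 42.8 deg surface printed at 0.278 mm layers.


Ra = 0.278 * cos(42.8) / 4 = 0.050994 mm


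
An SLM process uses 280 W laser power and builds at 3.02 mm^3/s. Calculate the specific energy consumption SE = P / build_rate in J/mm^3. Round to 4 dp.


SE = 280 / 3.02 = 92.7152 J/mm^3


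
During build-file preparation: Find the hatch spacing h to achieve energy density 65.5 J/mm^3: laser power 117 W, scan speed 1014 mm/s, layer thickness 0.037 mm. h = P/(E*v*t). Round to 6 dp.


h = 117 / (65.5*1014*0.037) = 0.047611 mm


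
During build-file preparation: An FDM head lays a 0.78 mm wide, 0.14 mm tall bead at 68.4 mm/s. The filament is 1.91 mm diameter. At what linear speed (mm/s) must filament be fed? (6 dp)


Q = 0.78 * 0.14 * 68.4 = 7.46928 mm^3/s
A_fil = pi*(1.91/2)^2 = 2.86521104 mm^2
v_feed = 7.46928 / 2.86521104 = 2.606887 mm/s


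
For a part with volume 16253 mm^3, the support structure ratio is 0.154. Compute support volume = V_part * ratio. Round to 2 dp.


V_support = 16253 * 0.154 = 2502.96 mm^3


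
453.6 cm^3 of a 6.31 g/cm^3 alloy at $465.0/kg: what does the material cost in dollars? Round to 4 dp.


Mass = 453.6*6.31/1000 = 2.862216 kg
Cost = 2.862216 * 465.0 = 1330.9304 $


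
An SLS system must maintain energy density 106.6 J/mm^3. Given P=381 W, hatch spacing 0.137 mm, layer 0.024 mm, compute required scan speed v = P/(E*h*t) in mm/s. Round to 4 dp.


v = 381 / (106.6*0.137*0.024) = 1087.0161 mm/s


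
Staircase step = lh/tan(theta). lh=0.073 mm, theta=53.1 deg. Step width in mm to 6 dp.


step = 0.073 / tan(53.1) = 0.05481 mm


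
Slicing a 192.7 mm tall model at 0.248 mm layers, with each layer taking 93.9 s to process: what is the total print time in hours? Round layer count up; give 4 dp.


Layers = ceil(192.7/0.248) = 778
t = 778 * 93.9 / 3600 = 20.2928 hrs


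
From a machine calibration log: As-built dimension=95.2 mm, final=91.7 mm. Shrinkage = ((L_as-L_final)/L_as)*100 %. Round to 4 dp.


Shrinkage = ((95.2-91.7)/95.2)*100 = 3.6765 %


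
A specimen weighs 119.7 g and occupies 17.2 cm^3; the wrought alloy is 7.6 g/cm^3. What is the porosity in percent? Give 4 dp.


rho_part = 119.7 / 17.2 = 6.95930233 g/cm^3
Porosity = (1 - 6.95930233/7.6)*100 = 8.4302 %


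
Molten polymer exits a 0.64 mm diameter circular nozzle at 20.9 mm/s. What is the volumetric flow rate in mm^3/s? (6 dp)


A = pi*(0.64/2)^2 = 0.32169909 mm^2
Q = 0.32169909 * 20.9 = 6.723511 mm^3/s


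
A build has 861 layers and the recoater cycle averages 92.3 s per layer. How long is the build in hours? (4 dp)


t = 861 * 92.3 / 3600 = 22.0751 hrs


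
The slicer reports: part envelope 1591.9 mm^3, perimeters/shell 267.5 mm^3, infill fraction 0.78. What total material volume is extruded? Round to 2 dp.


V_infill = (1591.9 - 267.5) * 0.78 = 1033.03
V_total = 267.5 + 1033.03 = 1300.53 mm^3


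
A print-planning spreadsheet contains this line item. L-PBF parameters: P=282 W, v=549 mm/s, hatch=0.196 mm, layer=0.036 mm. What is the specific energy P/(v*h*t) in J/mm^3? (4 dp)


Build rate = 549 * 0.196 * 0.036 = 3.873744 mm^3/s
SE = 282 / 3.873744 = 72.7978 J/mm^3


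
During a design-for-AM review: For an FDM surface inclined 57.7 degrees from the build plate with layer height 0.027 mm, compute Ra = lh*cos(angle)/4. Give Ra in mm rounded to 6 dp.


Ra = 0.027 * cos(57.7) / 4 = 0.003607 mm


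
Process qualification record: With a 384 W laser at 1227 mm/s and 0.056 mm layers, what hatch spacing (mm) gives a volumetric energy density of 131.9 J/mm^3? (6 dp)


h = 384 / (131.9*1227*0.056) = 0.04237 mm


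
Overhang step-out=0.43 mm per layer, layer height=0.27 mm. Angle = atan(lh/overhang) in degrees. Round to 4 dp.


angle = atan(0.27/0.43) = 32.125 degrees


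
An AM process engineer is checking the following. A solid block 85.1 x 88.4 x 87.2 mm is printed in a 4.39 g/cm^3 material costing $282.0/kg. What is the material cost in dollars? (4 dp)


V = 85.1 * 88.4 * 87.2 = 655991.648 mm^3 = 655.991648 cm^3
Mass = 655.991648 * 4.39 / 1000 = 2.87980333 kg
Cost = 2.87980333 * 282.0 = 812.1045 $


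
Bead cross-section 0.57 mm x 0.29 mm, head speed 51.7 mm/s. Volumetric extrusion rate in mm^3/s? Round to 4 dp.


Rate = 0.57 * 0.29 * 51.7 = 8.546 mm^3/s


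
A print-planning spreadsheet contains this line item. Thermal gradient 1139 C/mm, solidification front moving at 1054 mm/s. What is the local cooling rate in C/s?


CR = 1139 * 1054 = 1200506 C/s


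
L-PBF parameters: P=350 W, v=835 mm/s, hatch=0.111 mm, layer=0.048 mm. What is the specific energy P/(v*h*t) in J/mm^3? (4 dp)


Build rate = 835 * 0.111 * 0.048 = 4.44888 mm^3/s
SE = 350 / 4.44888 = 78.6715 J/mm^3


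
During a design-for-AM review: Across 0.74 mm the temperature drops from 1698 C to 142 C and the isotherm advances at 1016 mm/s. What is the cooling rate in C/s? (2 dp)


G = (1698-142)/0.74 = 2102.7027027 C/mm
CR = 2102.7027027 * 1016 = 2136345.95 C/s


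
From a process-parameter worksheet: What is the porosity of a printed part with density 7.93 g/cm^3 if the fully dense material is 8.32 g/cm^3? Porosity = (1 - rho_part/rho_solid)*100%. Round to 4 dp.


Porosity = (1-7.93/8.32)*100 = 4.6875 %


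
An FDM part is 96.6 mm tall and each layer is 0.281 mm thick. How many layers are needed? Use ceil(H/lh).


Layers = ceil(96.6/0.281) = 344


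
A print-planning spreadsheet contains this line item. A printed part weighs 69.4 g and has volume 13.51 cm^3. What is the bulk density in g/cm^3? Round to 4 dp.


rho = 69.4 / 13.51 = 5.1369 g/cm^3


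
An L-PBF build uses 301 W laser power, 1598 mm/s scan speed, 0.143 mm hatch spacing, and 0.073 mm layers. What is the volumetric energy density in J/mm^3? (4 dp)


E = 301 / (1598*0.143*0.073) = 18.0439 J/mm^3


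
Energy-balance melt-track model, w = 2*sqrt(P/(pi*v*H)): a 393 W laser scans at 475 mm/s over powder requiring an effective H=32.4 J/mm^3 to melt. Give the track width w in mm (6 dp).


w = 2*sqrt(393/(pi*475*32.4)) = 0.180315 mm


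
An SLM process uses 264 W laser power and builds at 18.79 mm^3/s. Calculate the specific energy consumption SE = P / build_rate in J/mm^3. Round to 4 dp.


SE = 264 / 18.79 = 14.05 J/mm^3


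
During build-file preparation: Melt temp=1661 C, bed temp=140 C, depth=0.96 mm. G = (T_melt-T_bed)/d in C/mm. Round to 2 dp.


G = (1661-140)/0.96 = 1584.38 C/mm


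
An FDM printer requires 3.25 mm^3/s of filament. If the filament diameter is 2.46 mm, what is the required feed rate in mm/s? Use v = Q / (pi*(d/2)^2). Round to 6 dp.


A = pi*(2.46/2)^2 = 4.752916
v = 3.25 / 4.752916 = 0.683791 mm/s


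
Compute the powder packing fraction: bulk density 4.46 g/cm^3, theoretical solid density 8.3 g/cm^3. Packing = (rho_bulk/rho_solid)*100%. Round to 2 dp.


Packing = (4.46/8.3)*100 = 53.73 %


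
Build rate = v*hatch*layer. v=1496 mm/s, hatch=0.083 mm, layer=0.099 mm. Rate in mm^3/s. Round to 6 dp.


Rate = 1496 * 0.083 * 0.099 = 12.292632 mm^3/s


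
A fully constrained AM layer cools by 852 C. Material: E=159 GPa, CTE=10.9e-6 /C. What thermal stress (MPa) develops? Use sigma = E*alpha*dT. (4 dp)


sigma = 159*1000 * 10.9e-6 * 852 = 1476.6012 MPa


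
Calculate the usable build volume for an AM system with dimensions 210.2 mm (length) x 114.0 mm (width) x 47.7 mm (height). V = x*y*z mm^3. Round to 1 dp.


V = 210.2 * 114.0 * 47.7 = 1143025.6 mm^3


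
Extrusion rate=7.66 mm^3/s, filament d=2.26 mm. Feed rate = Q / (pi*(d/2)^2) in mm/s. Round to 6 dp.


A = pi*(2.26/2)^2 = 4.0115
v = 7.66 / 4.0115 = 1.90951 mm/s


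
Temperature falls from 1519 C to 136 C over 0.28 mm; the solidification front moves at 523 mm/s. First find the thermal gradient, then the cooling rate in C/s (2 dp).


G = (1519-136)/0.28 = 4939.28571429 C/mm
CR = 4939.28571429 * 523 = 2583246.43 C/s


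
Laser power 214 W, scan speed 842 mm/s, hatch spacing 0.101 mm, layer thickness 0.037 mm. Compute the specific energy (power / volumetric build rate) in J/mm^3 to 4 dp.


Build rate = 842 * 0.101 * 0.037 = 3.146554 mm^3/s
SE = 214 / 3.146554 = 68.0109 J/mm^3


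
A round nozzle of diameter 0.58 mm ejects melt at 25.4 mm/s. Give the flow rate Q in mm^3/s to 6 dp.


A = pi*(0.58/2)^2 = 0.26420794 mm^2
Q = 0.26420794 * 25.4 = 6.710882 mm^3/s


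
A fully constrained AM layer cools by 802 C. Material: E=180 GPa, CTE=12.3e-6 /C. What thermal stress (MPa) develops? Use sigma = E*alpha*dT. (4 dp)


sigma = 180*1000 * 12.3e-6 * 802 = 1775.628 MPa


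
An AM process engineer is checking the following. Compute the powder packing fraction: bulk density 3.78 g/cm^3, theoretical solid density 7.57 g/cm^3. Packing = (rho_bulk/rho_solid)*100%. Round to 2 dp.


Packing = (3.78/7.57)*100 = 49.93 %


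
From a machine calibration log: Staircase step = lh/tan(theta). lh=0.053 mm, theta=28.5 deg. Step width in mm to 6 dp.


step = 0.053 / tan(28.5) = 0.097614 mm


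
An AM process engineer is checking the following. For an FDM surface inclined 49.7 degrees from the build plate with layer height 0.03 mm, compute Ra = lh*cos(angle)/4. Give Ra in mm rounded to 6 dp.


Ra = 0.03 * cos(49.7) / 4 = 0.004851 mm


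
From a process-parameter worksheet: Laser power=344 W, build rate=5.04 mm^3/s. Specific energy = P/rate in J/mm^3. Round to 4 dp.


SE = 344 / 5.04 = 68.254 J/mm^3


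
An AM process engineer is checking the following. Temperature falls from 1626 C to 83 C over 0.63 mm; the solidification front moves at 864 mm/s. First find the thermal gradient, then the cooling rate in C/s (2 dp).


G = (1626-83)/0.63 = 2449.20634921 C/mm
CR = 2449.20634921 * 864 = 2116114.29 C/s


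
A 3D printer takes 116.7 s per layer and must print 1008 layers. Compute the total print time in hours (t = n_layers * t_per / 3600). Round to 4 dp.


t = 1008 * 116.7 / 3600 = 32.676 hrs


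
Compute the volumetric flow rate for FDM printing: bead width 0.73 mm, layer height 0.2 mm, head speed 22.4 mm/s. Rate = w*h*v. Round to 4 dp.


Rate = 0.73 * 0.2 * 22.4 = 3.2704 mm^3/s


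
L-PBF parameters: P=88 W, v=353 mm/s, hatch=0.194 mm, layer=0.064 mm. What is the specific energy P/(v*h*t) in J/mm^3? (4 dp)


Build rate = 353 * 0.194 * 0.064 = 4.382848 mm^3/s
SE = 88 / 4.382848 = 20.0783 J/mm^3


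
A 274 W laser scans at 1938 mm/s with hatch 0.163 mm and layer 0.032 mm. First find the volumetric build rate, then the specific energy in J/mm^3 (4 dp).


Build rate = 1938 * 0.163 * 0.032 = 10.108608 mm^3/s
SE = 274 / 10.108608 = 27.1056 J/mm^3


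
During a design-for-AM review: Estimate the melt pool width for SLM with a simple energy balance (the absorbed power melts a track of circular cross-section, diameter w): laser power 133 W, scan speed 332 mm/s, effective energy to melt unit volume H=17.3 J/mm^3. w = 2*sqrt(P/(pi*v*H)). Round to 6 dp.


w = 2*sqrt(133/(pi*332*17.3)) = 0.171707 mm


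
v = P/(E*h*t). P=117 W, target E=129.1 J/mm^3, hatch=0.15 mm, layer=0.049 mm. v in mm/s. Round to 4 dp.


v = 117 / (129.1*0.15*0.049) = 123.3026 mm/s


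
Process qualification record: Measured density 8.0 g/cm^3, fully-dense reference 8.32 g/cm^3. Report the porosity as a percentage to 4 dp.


Porosity = (1-8.0/8.32)*100 = 3.8462 %


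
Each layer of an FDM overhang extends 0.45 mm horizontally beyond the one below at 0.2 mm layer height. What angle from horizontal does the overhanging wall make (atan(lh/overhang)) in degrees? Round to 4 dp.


angle = atan(0.2/0.45) = 23.9625 degrees


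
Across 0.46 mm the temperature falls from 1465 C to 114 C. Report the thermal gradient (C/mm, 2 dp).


G = (1465-114)/0.46 = 2936.96 C/mm


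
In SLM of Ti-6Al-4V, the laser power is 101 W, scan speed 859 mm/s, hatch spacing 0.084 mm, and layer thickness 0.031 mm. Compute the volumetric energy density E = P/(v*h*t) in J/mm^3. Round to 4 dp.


E = 101 / (859*0.084*0.031) = 45.1531 J/mm^3


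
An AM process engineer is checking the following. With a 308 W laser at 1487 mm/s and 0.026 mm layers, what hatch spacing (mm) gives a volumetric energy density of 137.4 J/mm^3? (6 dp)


h = 308 / (137.4*1487*0.026) = 0.05798 mm


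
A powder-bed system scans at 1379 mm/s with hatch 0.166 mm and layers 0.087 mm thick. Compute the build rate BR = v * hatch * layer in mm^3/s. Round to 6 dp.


Rate = 1379 * 0.166 * 0.087 = 19.915518 mm^3/s


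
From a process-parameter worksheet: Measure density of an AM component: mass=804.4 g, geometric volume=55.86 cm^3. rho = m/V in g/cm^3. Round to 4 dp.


rho = 804.4 / 55.86 = 14.4003 g/cm^3


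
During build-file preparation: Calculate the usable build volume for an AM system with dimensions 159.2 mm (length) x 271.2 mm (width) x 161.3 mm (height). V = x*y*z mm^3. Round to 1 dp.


V = 159.2 * 271.2 * 161.3 = 6964134.0 mm^3


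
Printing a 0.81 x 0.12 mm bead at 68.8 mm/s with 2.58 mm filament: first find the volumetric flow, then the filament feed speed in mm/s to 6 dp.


Q = 0.81 * 0.12 * 68.8 = 6.68736 mm^3/s
A_fil = pi*(2.58/2)^2 = 5.22792433 mm^2
v_feed = 6.68736 / 5.22792433 = 1.279162 mm/s


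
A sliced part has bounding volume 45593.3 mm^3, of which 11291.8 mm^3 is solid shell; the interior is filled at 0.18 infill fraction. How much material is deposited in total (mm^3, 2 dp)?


V_infill = (45593.3 - 11291.8) * 0.18 = 6174.27
V_total = 11291.8 + 6174.27 = 17466.07 mm^3


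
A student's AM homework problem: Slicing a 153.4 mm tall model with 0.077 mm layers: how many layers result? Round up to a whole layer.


Layers = ceil(153.4/0.077) = 1993


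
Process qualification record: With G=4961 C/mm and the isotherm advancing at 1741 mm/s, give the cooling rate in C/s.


CR = 4961 * 1741 = 8637101 C/s


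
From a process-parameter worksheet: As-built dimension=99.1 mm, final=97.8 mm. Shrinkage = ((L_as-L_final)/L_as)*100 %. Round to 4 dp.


Shrinkage = ((99.1-97.8)/99.1)*100 = 1.3118 %


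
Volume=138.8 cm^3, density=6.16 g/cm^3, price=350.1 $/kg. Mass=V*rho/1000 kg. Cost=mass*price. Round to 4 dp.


Mass = 138.8*6.16/1000 = 0.855008 kg
Cost = 0.855008 * 350.1 = 299.3383 $


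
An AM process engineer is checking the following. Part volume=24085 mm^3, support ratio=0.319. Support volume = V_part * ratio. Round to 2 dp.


V_support = 24085 * 0.319 = 7683.12 mm^3


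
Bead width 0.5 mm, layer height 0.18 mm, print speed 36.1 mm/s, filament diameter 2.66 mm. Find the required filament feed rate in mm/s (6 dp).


Q = 0.5 * 0.18 * 36.1 = 3.249 mm^3/s
A_fil = pi*(2.66/2)^2 = 5.55716324 mm^2
v_feed = 3.249 / 5.55716324 = 0.584651 mm/s


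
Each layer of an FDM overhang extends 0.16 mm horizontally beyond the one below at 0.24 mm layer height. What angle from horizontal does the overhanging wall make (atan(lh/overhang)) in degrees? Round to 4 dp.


angle = atan(0.24/0.16) = 56.3099 degrees


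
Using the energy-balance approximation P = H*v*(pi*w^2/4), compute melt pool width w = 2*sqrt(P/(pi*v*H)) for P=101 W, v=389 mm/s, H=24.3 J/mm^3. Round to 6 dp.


w = 2*sqrt(101/(pi*389*24.3)) = 0.116637 mm


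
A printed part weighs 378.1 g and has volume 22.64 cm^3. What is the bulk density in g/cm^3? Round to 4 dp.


rho = 378.1 / 22.64 = 16.7005 g/cm^3


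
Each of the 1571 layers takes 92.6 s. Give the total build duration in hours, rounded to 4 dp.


t = 1571 * 92.6 / 3600 = 40.4096 hrs


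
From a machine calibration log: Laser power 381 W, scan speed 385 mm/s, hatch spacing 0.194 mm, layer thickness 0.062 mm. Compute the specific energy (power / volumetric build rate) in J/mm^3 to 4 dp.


Build rate = 385 * 0.194 * 0.062 = 4.63078 mm^3/s
SE = 381 / 4.63078 = 82.2756 J/mm^3


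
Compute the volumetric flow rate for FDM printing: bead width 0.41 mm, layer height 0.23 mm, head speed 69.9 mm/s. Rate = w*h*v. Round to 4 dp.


Rate = 0.41 * 0.23 * 69.9 = 6.5916 mm^3/s


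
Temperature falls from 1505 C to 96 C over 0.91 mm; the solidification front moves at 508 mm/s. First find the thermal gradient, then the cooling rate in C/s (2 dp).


G = (1505-96)/0.91 = 1548.35164835 C/mm
CR = 1548.35164835 * 508 = 786562.64 C/s


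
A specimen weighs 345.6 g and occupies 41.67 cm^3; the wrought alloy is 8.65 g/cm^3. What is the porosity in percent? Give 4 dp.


rho_part = 345.6 / 41.67 = 8.2937365 g/cm^3
Porosity = (1 - 8.2937365/8.65)*100 = 4.1187 %


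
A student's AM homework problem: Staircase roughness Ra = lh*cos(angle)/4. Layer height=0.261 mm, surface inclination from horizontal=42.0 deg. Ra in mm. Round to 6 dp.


Ra = 0.261 * cos(42.0) / 4 = 0.04849 mm


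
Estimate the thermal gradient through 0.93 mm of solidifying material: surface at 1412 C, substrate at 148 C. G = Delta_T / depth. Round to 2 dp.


G = (1412-148)/0.93 = 1359.14 C/mm


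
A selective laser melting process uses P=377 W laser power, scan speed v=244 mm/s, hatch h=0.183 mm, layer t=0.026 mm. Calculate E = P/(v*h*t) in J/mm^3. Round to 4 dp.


E = 377 / (244*0.183*0.026) = 324.7335 J/mm^3


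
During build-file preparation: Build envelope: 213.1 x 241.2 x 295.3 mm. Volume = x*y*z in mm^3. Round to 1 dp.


V = 213.1 * 241.2 * 295.3 = 15178337.3 mm^3


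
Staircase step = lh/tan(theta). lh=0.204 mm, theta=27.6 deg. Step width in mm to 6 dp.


step = 0.204 / tan(27.6) = 0.390216 mm


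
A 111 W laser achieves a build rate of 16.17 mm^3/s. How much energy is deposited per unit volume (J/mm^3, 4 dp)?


SE = 111 / 16.17 = 6.8646 J/mm^3


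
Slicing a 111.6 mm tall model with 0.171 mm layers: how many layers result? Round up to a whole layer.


Layers = ceil(111.6/0.171) = 653


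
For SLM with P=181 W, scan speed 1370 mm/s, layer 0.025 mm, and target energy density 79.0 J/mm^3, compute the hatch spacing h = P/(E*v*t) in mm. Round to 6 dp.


h = 181 / (79.0*1370*0.025) = 0.066895 mm


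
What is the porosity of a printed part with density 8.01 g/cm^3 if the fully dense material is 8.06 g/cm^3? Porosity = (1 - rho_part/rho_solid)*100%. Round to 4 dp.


Porosity = (1-8.01/8.06)*100 = 0.6203 %


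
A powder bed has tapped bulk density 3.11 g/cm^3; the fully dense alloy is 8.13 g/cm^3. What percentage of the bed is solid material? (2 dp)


Packing = (3.11/8.13)*100 = 38.25 %


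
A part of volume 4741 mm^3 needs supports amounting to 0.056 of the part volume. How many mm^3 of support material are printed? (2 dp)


V_support = 4741 * 0.056 = 265.5 mm^3


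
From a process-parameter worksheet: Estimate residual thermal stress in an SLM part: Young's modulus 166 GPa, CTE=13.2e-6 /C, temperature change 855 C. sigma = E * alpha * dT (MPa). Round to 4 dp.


sigma = 166*1000 * 13.2e-6 * 855 = 1873.476 MPa


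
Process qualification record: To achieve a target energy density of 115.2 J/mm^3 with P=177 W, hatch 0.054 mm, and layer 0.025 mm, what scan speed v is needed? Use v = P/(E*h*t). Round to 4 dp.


v = 177 / (115.2*0.054*0.025) = 1138.1173 mm/s


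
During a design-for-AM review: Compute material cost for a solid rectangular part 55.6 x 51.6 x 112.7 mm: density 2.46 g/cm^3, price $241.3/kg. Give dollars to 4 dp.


V = 55.6 * 51.6 * 112.7 = 323331.792 mm^3 = 323.331792 cm^3
Mass = 323.331792 * 2.46 / 1000 = 0.79539621 kg
Cost = 0.79539621 * 241.3 = 191.9291 $


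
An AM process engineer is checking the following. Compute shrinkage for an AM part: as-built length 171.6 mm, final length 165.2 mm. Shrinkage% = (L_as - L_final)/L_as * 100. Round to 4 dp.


Shrinkage = ((171.6-165.2)/171.6)*100 = 3.7296 %


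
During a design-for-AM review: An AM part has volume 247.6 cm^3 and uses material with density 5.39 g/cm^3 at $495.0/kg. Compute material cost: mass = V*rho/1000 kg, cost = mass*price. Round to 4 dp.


Mass = 247.6*5.39/1000 = 1.334564 kg
Cost = 1.334564 * 495.0 = 660.6092 $


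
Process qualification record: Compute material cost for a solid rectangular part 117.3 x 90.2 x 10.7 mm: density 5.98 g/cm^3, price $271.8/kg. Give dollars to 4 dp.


V = 117.3 * 90.2 * 10.7 = 113210.922 mm^3 = 113.210922 cm^3
Mass = 113.210922 * 5.98 / 1000 = 0.67700131 kg
Cost = 0.67700131 * 271.8 = 184.009 $


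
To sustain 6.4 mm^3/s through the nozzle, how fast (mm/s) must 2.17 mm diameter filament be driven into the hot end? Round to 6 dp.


A = pi*(2.17/2)^2 = 3.698361
v = 6.4 / 3.698361 = 1.730496 mm/s


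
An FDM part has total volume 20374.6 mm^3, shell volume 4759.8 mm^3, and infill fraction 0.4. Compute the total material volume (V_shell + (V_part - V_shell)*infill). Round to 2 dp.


V_infill = (20374.6 - 4759.8) * 0.4 = 6245.92
V_total = 4759.8 + 6245.92 = 11005.72 mm^3


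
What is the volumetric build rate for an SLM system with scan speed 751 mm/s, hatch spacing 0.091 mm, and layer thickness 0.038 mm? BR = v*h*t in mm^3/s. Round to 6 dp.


Rate = 751 * 0.091 * 0.038 = 2.596958 mm^3/s


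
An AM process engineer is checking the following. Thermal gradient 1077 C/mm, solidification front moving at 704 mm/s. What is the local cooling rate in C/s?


CR = 1077 * 704 = 758208 C/s


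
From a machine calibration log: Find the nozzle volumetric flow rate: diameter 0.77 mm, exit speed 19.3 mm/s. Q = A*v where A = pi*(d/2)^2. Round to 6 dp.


A = pi*(0.77/2)^2 = 0.46566257 mm^2
Q = 0.46566257 * 19.3 = 8.987288 mm^3/s


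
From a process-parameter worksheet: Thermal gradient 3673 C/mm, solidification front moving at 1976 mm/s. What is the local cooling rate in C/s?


CR = 3673 * 1976 = 7257848 C/s


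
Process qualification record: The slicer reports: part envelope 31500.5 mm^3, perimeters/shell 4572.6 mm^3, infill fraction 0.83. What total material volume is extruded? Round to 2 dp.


V_infill = (31500.5 - 4572.6) * 0.83 = 22350.16
V_total = 4572.6 + 22350.16 = 26922.76 mm^3


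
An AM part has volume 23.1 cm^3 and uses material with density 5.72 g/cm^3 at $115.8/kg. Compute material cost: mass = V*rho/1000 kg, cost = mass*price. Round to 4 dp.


Mass = 23.1*5.72/1000 = 0.132132 kg
Cost = 0.132132 * 115.8 = 15.3009 $


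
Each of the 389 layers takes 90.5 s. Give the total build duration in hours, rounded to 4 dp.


t = 389 * 90.5 / 3600 = 9.779 hrs


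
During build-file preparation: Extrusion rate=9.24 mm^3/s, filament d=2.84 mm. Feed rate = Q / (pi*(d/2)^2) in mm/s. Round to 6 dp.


A = pi*(2.84/2)^2 = 6.334707
v = 9.24 / 6.334707 = 1.458631 mm/s


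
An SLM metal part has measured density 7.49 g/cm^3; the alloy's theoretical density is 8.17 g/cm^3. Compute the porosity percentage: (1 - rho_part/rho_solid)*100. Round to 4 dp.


Porosity = (1-7.49/8.17)*100 = 8.3231 %


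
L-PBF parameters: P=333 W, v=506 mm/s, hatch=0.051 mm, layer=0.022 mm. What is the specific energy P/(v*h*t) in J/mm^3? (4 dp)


Build rate = 506 * 0.051 * 0.022 = 0.567732 mm^3/s
SE = 333 / 0.567732 = 586.5444 J/mm^3


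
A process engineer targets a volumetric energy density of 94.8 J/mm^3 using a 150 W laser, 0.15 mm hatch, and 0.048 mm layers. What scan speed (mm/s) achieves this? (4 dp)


v = 150 / (94.8*0.15*0.048) = 219.7609 mm/s


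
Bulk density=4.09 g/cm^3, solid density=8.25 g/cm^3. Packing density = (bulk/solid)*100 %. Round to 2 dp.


Packing = (4.09/8.25)*100 = 49.58 %


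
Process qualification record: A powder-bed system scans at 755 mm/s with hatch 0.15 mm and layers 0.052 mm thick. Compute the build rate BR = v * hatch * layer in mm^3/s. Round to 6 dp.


Rate = 755 * 0.15 * 0.052 = 5.889 mm^3/s


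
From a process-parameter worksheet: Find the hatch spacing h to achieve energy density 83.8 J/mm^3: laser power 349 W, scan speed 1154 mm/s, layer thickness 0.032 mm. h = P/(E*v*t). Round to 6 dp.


h = 349 / (83.8*1154*0.032) = 0.112778 mm


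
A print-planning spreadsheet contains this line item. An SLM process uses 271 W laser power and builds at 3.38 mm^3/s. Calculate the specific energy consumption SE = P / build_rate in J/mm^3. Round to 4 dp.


SE = 271 / 3.38 = 80.1775 J/mm^3


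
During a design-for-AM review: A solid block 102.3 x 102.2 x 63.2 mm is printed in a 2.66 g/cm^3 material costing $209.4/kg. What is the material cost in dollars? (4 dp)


V = 102.3 * 102.2 * 63.2 = 660759.792 mm^3 = 660.759792 cm^3
Mass = 660.759792 * 2.66 / 1000 = 1.75762105 kg
Cost = 1.75762105 * 209.4 = 368.0458 $


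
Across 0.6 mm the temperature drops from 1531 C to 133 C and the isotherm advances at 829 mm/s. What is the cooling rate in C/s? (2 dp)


G = (1531-133)/0.6 = 2330.0 C/mm
CR = 2330.0 * 829 = 1931570.0 C/s


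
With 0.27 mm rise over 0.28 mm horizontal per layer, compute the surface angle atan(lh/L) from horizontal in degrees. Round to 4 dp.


angle = atan(0.27/0.28) = 43.9584 degrees


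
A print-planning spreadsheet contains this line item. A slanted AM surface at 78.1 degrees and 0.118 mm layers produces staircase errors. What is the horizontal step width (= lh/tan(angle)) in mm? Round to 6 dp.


step = 0.118 / tan(78.1) = 0.024867 mm


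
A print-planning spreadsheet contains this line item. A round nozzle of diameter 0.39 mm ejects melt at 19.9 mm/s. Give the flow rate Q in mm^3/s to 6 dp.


A = pi*(0.39/2)^2 = 0.11945906 mm^2
Q = 0.11945906 * 19.9 = 2.377235 mm^3/s


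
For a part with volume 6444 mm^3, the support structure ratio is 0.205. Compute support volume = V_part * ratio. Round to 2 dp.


V_support = 6444 * 0.205 = 1321.02 mm^3


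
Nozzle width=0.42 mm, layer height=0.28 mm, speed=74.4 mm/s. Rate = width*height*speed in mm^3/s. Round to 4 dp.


Rate = 0.42 * 0.28 * 74.4 = 8.7494 mm^3/s


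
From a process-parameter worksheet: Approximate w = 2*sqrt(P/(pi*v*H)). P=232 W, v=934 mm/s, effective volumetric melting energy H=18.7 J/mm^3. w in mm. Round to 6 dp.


w = 2*sqrt(232/(pi*934*18.7)) = 0.130048 mm


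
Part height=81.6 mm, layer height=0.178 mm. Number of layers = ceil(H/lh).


Layers = ceil(81.6/0.178) = 459


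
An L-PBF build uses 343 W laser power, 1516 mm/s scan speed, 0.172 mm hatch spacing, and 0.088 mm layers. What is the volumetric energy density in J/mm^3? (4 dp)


E = 343 / (1516*0.172*0.088) = 14.948 J/mm^3


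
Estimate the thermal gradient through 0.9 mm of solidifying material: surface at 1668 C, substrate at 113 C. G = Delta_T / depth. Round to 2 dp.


G = (1668-113)/0.9 = 1727.78 C/mm


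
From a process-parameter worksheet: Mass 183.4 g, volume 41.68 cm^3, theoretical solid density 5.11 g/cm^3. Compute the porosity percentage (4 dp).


rho_part = 183.4 / 41.68 = 4.40019194 g/cm^3
Porosity = (1 - 4.40019194/5.11)*100 = 13.8906 %


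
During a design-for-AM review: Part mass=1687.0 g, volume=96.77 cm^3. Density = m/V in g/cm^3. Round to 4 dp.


rho = 1687.0 / 96.77 = 17.4331 g/cm^3


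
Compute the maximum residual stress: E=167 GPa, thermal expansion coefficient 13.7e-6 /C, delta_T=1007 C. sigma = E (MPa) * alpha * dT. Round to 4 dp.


sigma = 167*1000 * 13.7e-6 * 1007 = 2303.9153 MPa


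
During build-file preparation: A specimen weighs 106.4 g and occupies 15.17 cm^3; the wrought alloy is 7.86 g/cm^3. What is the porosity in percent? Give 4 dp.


rho_part = 106.4 / 15.17 = 7.01384311 g/cm^3
Porosity = (1 - 7.01384311/7.86)*100 = 10.7654 %


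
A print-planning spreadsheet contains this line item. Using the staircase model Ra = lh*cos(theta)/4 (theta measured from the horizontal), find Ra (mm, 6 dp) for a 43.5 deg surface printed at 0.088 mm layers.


Ra = 0.088 * cos(43.5) / 4 = 0.015958 mm


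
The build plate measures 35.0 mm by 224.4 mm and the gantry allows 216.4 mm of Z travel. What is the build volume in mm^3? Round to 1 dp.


V = 35.0 * 224.4 * 216.4 = 1699605.6 mm^3


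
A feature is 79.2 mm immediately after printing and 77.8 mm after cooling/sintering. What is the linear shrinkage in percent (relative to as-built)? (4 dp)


Shrinkage = ((79.2-77.8)/79.2)*100 = 1.7677 %


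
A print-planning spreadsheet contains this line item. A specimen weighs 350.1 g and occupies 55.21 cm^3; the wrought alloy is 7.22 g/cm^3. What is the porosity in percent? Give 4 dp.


rho_part = 350.1 / 55.21 = 6.34124253 g/cm^3
Porosity = (1 - 6.34124253/7.22)*100 = 12.1712 %


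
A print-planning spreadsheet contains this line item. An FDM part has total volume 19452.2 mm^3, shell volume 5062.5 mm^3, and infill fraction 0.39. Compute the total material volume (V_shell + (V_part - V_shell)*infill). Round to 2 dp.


V_infill = (19452.2 - 5062.5) * 0.39 = 5611.98
V_total = 5062.5 + 5611.98 = 10674.48 mm^3


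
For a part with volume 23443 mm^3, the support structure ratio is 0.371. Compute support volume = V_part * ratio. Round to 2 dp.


V_support = 23443 * 0.371 = 8697.35 mm^3


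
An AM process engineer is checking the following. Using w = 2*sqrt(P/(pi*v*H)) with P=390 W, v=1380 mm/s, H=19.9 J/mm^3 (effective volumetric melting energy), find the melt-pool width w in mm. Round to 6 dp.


w = 2*sqrt(390/(pi*1380*19.9)) = 0.134469 mm


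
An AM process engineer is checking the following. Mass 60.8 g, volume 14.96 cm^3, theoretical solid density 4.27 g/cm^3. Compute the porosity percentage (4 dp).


rho_part = 60.8 / 14.96 = 4.06417112 g/cm^3
Porosity = (1 - 4.06417112/4.27)*100 = 4.8203 %


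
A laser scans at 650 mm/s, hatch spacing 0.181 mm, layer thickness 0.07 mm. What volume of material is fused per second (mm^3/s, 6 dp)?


Rate = 650 * 0.181 * 0.07 = 8.2355 mm^3/s


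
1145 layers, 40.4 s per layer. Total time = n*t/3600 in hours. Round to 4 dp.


t = 1145 * 40.4 / 3600 = 12.8494 hrs


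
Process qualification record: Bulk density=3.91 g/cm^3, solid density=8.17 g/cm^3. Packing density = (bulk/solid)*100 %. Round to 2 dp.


Packing = (3.91/8.17)*100 = 47.86 %


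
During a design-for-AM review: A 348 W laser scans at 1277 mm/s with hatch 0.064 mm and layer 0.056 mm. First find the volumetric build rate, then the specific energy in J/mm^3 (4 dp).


Build rate = 1277 * 0.064 * 0.056 = 4.576768 mm^3/s
SE = 348 / 4.576768 = 76.0362 J/mm^3


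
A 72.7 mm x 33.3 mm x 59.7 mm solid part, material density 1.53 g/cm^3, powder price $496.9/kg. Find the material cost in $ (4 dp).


V = 72.7 * 33.3 * 59.7 = 144528.327 mm^3 = 144.528327 cm^3
Mass = 144.528327 * 1.53 / 1000 = 0.22112834 kg
Cost = 0.22112834 * 496.9 = 109.8787 $


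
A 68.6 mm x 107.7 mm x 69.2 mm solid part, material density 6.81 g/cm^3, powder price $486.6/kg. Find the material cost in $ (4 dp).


V = 68.6 * 107.7 * 69.2 = 511264.824 mm^3 = 511.264824 cm^3
Mass = 511.264824 * 6.81 / 1000 = 3.48171345 kg
Cost = 3.48171345 * 486.6 = 1694.2018 $


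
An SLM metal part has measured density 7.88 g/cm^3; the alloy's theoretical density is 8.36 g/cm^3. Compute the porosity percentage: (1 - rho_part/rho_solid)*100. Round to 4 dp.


Porosity = (1-7.88/8.36)*100 = 5.7416 %


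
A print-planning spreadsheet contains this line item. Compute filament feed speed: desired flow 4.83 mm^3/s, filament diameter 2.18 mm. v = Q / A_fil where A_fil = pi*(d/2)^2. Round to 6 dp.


A = pi*(2.18/2)^2 = 3.732526
v = 4.83 / 3.732526 = 1.29403 mm/s


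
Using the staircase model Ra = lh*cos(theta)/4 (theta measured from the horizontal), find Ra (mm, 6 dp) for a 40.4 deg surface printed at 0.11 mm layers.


Ra = 0.11 * cos(40.4) / 4 = 0.020942 mm


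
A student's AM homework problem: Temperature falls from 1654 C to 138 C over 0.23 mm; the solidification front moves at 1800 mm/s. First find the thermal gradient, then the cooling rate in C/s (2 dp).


G = (1654-138)/0.23 = 6591.30434783 C/mm
CR = 6591.30434783 * 1800 = 11864347.83 C/s


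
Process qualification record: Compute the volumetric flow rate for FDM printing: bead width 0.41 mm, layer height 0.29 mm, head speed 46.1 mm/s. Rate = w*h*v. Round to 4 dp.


Rate = 0.41 * 0.29 * 46.1 = 5.4813 mm^3/s
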